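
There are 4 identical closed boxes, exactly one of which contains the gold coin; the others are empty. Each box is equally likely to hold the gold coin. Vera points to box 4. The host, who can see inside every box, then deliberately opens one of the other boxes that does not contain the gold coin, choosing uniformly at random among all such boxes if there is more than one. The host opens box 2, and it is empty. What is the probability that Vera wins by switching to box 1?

Consider each possible location of the gold coin in turn.
If it is in either of boxes 1 and 3 (prior 1/4 each): the host has 2 equally likely choices, so probability 1/2; weight (1/4)·(1/2) = 1/8 each.
If it is in box 2 (prior 1/4): the host opened box 2, so this case is ruled out; weight (1/4)·0 = 0.
If it is in box 4 (prior 1/4): the host has 3 equally likely choices, so probability 1/3; weight (1/4)·(1/3) = 1/12.
The weights sum to 1/3.
So P(the gold coin in box 1 | the host opened box 2) = (1/8) / (1/3) = 3/8.

3/8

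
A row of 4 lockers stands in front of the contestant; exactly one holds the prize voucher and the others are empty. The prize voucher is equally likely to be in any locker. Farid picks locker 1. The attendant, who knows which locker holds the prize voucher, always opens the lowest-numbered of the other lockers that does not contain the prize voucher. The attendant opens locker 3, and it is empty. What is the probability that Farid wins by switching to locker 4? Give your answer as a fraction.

0

Consider each possible location of the prize voucher in turn.
If it is in either of lockers 1 and 4 (prior 1/4 each): the attendant would have opened locker 2 instead, probability 0; weight (1/4)·0 = 0 each.
If it is in locker 2 (prior 1/4): locker 3 is the lowest-numbered option available, probability 1; weight (1/4)·1 = 1/4.
If it is in locker 3 (prior 1/4): the attendant opened locker 3, so this case is ruled out; weight (1/4)·0 = 0.
The weights sum to 1/4.
So P(the prize voucher in locker 4 | the attendant opened locker 3) = 0 / (1/4) = 0.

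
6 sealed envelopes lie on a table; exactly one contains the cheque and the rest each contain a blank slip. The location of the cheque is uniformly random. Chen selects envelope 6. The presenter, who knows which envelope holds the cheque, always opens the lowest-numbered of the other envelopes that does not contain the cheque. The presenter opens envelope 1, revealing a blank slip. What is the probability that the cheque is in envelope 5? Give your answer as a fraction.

Apply Bayes' rule, conditioning on where the cheque actually is.
If it is in envelope 1 (prior 1/6): the presenter opened envelope 1, so this case is ruled out; weight (1/6)·0 = 0.
If it is in any of envelopes 2, 3, 4, 5, and 6 (prior 1/6 each): envelope 1 is the lowest-numbered option available, probability 1; weight (1/6)·1 = 1/6 each.
The weights sum to 5/6.
So P(the cheque in envelope 5 | the presenter opened envelope 1) = (1/6) / (5/6) = 1/5.

1/5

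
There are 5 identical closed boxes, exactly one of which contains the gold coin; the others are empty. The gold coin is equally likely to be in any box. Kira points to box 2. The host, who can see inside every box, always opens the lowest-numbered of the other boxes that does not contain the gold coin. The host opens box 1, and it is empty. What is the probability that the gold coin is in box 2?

1/4

Apply Bayes' rule, conditioning on where the gold coin actually is.
If it is in box 1 (prior 1/5): the host opened box 1, so this case is ruled out; weight (1/5)·0 = 0.
If it is in any of boxes 2, 3, 4, and 5 (prior 1/5 each): box 1 is the lowest-numbered option available, probability 1; weight (1/5)·1 = 1/5 each.
The weights sum to 4/5.
So P(the gold coin in box 2 | the host opened box 1) = (1/5) / (4/5) = 1/4.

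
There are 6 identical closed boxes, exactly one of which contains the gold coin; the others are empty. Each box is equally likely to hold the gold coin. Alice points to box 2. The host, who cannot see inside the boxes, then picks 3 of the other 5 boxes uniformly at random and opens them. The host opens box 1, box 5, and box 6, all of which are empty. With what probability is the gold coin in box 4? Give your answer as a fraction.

1/3

Because the host chose which boxes to open without knowing where the gold coin is, the choice is independent of the prize location. Learning that none of the 3 opened boxes holds the gold coin simply rules out those 3 locations and leaves the remaining 3 boxes still equally likely by symmetry.
So P(the gold coin in box 4) = 1/3.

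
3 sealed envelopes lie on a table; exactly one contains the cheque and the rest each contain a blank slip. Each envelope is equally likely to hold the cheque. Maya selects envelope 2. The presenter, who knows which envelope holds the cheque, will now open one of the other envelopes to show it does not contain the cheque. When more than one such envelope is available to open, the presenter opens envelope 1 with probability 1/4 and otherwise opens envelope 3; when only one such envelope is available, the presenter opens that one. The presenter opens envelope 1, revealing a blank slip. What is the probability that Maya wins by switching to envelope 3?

Condition on the true location of the cheque.
If it is in envelope 1 (prior 1/3): the presenter opened envelope 1, so this case is ruled out; weight (1/3)·0 = 0.
If it is in envelope 2 (prior 1/3): envelope 1 is available, opened with probability 1/4; weight (1/3)·(1/4) = 1/12.
If it is in envelope 3 (prior 1/3): only envelope 1 is available, probability 1; weight (1/3)·1 = 1/3.
The weights sum to 5/12.
So P(the cheque in envelope 3 | the presenter opened envelope 1) = (1/3) / (5/12) = 4/5.

4/5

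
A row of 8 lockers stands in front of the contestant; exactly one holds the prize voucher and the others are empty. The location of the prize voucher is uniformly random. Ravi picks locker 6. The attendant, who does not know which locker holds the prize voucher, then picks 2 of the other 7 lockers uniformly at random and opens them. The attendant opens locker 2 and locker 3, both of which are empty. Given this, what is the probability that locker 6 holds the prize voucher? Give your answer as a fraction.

Apply Bayes' rule, conditioning on where the prize voucher actually is.
If it is in any of lockers 1, 4, 5, 6, 7, and 8 (prior 1/8 each): the attendant picks exactly this set with probability 1/21 regardless, and none is the prize; weight (1/8)·(1/21) = 1/168 each.
If it is in either of lockers 2 and 3 (prior 1/8 each): that locker was opened and seen not to hold the prize — ruled out; weight (1/8)·0 = 0 each.
The weights sum to 1/28.
So P(the prize voucher in locker 6 | the attendant opened locker 2 and locker 3) = (1/168) / (1/28) = 1/6.

1/6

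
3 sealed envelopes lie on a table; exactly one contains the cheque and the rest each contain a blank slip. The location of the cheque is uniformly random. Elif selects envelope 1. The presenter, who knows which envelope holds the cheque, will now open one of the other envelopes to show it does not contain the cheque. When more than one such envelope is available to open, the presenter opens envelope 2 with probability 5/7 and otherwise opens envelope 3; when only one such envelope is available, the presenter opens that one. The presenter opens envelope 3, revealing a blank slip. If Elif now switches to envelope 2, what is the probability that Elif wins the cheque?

Condition on the true location of the cheque.
If it is in envelope 1 (prior 1/3): envelope 2 is available but not opened, probability 2/7; weight (1/3)·(2/7) = 2/21.
If it is in envelope 2 (prior 1/3): only envelope 3 is available, probability 1; weight (1/3)·1 = 1/3.
If it is in envelope 3 (prior 1/3): the presenter opened envelope 3, so this case is ruled out; weight (1/3)·0 = 0.
The weights sum to 3/7.
So P(the cheque in envelope 2 | the presenter opened envelope 3) = (1/3) / (3/7) = 7/9.

7/9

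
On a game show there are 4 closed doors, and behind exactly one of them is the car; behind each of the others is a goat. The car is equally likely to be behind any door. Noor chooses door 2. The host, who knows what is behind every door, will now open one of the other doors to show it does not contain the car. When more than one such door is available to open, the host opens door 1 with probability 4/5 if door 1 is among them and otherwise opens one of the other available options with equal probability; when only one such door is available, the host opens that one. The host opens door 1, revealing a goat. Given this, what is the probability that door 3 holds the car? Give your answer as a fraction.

1/3

Apply Bayes' rule, conditioning on where the car actually is.
If it is behind door 1 (prior 1/4): the host opened door 1, so this case is ruled out; weight (1/4)·0 = 0.
If it is behind any of doors 2, 3, and 4 (prior 1/4 each): door 1 is available, opened with probability 4/5; weight (1/4)·(4/5) = 1/5 each.
The weights sum to 3/5.
So P(the car behind door 3 | the host opened door 1) = (1/5) / (3/5) = 1/3.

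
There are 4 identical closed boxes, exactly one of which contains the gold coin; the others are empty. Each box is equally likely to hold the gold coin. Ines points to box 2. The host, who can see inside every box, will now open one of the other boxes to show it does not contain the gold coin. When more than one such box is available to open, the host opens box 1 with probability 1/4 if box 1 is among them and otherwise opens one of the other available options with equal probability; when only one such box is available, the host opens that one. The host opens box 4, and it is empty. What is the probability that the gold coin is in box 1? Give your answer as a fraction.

4/13

Consider each possible location of the gold coin in turn.
If it is in box 1 (prior 1/4): box 1 holds the prize so is unavailable; the host chooses uniformly among the 2 others, probability 1/2; weight (1/4)·(1/2) = 1/8.
If it is in box 2 (prior 1/4): box 1 is available but not opened; box 4 gets probability (1 − 1/4)/2 = 3/8; weight (1/4)·(3/8) = 3/32.
If it is in box 3 (prior 1/4): box 1 is available but not opened, probability 3/4; weight (1/4)·(3/4) = 3/16.
If it is in box 4 (prior 1/4): the host opened box 4, so this case is ruled out; weight (1/4)·0 = 0.
The weights sum to 13/32.
So P(the gold coin in box 1 | the host opened box 4) = (1/8) / (13/32) = 4/13.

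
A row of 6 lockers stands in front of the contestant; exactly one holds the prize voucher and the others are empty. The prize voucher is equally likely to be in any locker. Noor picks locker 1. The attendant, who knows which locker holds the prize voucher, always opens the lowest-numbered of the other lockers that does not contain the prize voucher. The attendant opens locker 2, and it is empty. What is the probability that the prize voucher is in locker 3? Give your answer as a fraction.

Apply Bayes' rule, conditioning on where the prize voucher actually is.
If it is in any of lockers 1, 3, 4, 5, and 6 (prior 1/6 each): locker 2 is the lowest-numbered option available, probability 1; weight (1/6)·1 = 1/6 each.
If it is in locker 2 (prior 1/6): the attendant opened locker 2, so this case is ruled out; weight (1/6)·0 = 0.
The weights sum to 5/6.
So P(the prize voucher in locker 3 | the attendant opened locker 2) = (1/6) / (5/6) = 1/5.

1/5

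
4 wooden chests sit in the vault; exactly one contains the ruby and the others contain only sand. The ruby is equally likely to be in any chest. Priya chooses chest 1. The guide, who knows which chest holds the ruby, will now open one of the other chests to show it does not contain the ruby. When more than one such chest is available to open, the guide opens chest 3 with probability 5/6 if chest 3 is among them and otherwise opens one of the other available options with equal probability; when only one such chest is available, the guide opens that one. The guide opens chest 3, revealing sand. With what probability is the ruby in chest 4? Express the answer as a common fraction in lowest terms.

1/3

Consider each possible location of the ruby in turn.
If it is in any of chests 1, 2, and 4 (prior 1/4 each): chest 3 is available, opened with probability 5/6; weight (1/4)·(5/6) = 5/24 each.
If it is in chest 3 (prior 1/4): the guide opened chest 3, so this case is ruled out; weight (1/4)·0 = 0.
The weights sum to 5/8.
So P(the ruby in chest 4 | the guide opened chest 3) = (5/24) / (5/8) = 1/3.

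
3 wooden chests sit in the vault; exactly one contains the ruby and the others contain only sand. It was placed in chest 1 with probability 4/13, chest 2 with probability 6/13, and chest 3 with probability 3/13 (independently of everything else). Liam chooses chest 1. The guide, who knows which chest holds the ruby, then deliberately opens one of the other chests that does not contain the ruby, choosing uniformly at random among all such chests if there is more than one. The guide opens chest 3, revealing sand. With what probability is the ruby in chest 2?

3/4

Consider each possible location of the ruby in turn.
If it is in chest 1 (prior 4/13): the guide has 2 equally likely choices, so probability 1/2; weight (4/13)·(1/2) = 2/13.
If it is in chest 2 (prior 6/13): the guide has no choice, probability 1; weight (6/13)·1 = 6/13.
If it is in chest 3 (prior 3/13): the guide opened chest 3, so this case is ruled out; weight (3/13)·0 = 0.
The weights sum to 8/13.
So P(the ruby in chest 2 | the guide opened chest 3) = (6/13) / (8/13) = 3/4.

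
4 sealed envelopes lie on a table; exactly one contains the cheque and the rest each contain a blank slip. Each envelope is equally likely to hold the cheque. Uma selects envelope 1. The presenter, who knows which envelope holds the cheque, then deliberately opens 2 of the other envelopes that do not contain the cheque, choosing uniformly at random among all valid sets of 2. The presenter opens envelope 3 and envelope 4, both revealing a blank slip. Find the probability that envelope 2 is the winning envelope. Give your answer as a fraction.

3/4

Apply Bayes' rule, conditioning on where the cheque actually is.
If it is in envelope 1 (prior 1/4): the presenter has 3 equally likely choices, so probability 1/3; weight (1/4)·(1/3) = 1/12.
If it is in envelope 2 (prior 1/4): the presenter has no choice, probability 1; weight (1/4)·1 = 1/4.
If it is in either of envelopes 3 and 4 (prior 1/4 each): that envelope was opened and seen not to hold the prize — ruled out; weight (1/4)·0 = 0 each.
The weights sum to 1/3.
So P(the cheque in envelope 2 | the presenter opened envelope 3 and envelope 4) = (1/4) / (1/3) = 3/4.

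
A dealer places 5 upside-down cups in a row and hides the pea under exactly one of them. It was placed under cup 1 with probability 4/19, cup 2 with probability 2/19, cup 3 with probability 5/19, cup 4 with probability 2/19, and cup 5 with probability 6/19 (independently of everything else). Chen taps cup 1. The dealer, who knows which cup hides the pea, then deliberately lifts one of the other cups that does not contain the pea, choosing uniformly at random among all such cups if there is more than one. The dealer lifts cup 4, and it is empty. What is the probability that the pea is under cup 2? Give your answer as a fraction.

Apply Bayes' rule, conditioning on where the pea actually is.
If it is under cup 1 (prior 4/19): the dealer has 4 equally likely choices, so probability 1/4; weight (4/19)·(1/4) = 1/19.
If it is under cup 2 (prior 2/19): the dealer has 3 equally likely choices, so probability 1/3; weight (2/19)·(1/3) = 2/57.
If it is under cup 3 (prior 5/19): the dealer has 3 equally likely choices, so probability 1/3; weight (5/19)·(1/3) = 5/57.
If it is under cup 4 (prior 2/19): the dealer opened cup 4, so this case is ruled out; weight (2/19)·0 = 0.
If it is under cup 5 (prior 6/19): the dealer has 3 equally likely choices, so probability 1/3; weight (6/19)·(1/3) = 2/19.
The weights sum to 16/57.
So P(the pea under cup 2 | the dealer opened cup 4) = (2/57) / (16/57) = 1/8.

1/8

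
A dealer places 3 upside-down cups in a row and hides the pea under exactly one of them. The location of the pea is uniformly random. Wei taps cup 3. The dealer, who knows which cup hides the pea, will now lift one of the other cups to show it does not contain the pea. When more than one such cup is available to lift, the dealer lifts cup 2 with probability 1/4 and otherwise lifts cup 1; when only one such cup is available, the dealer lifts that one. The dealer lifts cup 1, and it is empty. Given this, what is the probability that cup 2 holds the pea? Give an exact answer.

Condition on the true location of the pea.
If it is under cup 1 (prior 1/3): the dealer opened cup 1, so this case is ruled out; weight (1/3)·0 = 0.
If it is under cup 2 (prior 1/3): only cup 1 is available, probability 1; weight (1/3)·1 = 1/3.
If it is under cup 3 (prior 1/3): cup 2 is available but not opened, probability 3/4; weight (1/3)·(3/4) = 1/4.
The weights sum to 7/12.
So P(the pea under cup 2 | the dealer opened cup 1) = (1/3) / (7/12) = 4/7.

4/7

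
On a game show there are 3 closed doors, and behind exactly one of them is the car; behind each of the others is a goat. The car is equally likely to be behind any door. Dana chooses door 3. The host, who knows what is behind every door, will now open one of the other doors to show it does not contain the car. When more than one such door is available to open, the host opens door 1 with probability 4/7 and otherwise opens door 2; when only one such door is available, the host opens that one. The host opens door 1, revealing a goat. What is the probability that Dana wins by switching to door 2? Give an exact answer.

7/11

Condition on the true location of the car.
If it is behind door 1 (prior 1/3): the host opened door 1, so this case is ruled out; weight (1/3)·0 = 0.
If it is behind door 2 (prior 1/3): only door 1 is available, probability 1; weight (1/3)·1 = 1/3.
If it is behind door 3 (prior 1/3): door 1 is available, opened with probability 4/7; weight (1/3)·(4/7) = 4/21.
The weights sum to 11/21.
So P(the car behind door 2 | the host opened door 1) = (1/3) / (11/21) = 7/11.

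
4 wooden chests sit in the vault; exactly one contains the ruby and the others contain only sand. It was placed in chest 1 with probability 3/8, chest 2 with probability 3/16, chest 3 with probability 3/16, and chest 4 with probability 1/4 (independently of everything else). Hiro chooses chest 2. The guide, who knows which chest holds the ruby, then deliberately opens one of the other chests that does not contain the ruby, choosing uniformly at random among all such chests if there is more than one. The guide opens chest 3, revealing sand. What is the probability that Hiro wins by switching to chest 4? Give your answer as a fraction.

Condition on the true location of the ruby.
If it is in chest 1 (prior 3/8): the guide has 2 equally likely choices, so probability 1/2; weight (3/8)·(1/2) = 3/16.
If it is in chest 2 (prior 3/16): the guide has 3 equally likely choices, so probability 1/3; weight (3/16)·(1/3) = 1/16.
If it is in chest 3 (prior 3/16): the guide opened chest 3, so this case is ruled out; weight (3/16)·0 = 0.
If it is in chest 4 (prior 1/4): the guide has 2 equally likely choices, so probability 1/2; weight (1/4)·(1/2) = 1/8.
The weights sum to 3/8.
So P(the ruby in chest 4 | the guide opened chest 3) = (1/8) / (3/8) = 1/3.

1/3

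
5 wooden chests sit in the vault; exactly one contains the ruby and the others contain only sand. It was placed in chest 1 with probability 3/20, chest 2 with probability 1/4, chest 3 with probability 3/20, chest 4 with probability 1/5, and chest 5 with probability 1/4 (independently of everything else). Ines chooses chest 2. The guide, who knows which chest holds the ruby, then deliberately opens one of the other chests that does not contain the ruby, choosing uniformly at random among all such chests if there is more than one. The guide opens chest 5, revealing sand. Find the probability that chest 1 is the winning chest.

Condition on the true location of the ruby.
If it is in either of chests 1 and 3 (prior 3/20 each): the guide has 3 equally likely choices, so probability 1/3; weight (3/20)·(1/3) = 1/20 each.
If it is in chest 2 (prior 1/4): the guide has 4 equally likely choices, so probability 1/4; weight (1/4)·(1/4) = 1/16.
If it is in chest 4 (prior 1/5): the guide has 3 equally likely choices, so probability 1/3; weight (1/5)·(1/3) = 1/15.
If it is in chest 5 (prior 1/4): the guide opened chest 5, so this case is ruled out; weight (1/4)·0 = 0.
The weights sum to 11/48.
So P(the ruby in chest 1 | the guide opened chest 5) = (1/20) / (11/48) = 12/55.

12/55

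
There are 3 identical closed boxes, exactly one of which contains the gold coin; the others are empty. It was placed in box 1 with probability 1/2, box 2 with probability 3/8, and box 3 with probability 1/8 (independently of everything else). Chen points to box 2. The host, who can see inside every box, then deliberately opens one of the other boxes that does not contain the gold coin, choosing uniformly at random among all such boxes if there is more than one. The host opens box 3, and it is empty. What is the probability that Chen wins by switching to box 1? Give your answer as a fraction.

8/11

Apply Bayes' rule, conditioning on where the gold coin actually is.
If it is in box 1 (prior 1/2): the host has no choice, probability 1; weight (1/2)·1 = 1/2.
If it is in box 2 (prior 3/8): the host has 2 equally likely choices, so probability 1/2; weight (3/8)·(1/2) = 3/16.
If it is in box 3 (prior 1/8): the host opened box 3, so this case is ruled out; weight (1/8)·0 = 0.
The weights sum to 11/16.
So P(the gold coin in box 1 | the host opened box 3) = (1/2) / (11/16) = 8/11.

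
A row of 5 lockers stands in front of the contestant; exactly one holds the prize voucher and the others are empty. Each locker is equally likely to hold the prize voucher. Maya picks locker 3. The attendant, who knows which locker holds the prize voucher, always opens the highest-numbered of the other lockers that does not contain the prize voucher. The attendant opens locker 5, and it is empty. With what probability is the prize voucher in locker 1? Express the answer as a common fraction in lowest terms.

Apply Bayes' rule, conditioning on where the prize voucher actually is.
If it is in any of lockers 1, 2, 3, and 4 (prior 1/5 each): locker 5 is the highest-numbered option available, probability 1; weight (1/5)·1 = 1/5 each.
If it is in locker 5 (prior 1/5): the attendant opened locker 5, so this case is ruled out; weight (1/5)·0 = 0.
The weights sum to 4/5.
So P(the prize voucher in locker 1 | the attendant opened locker 5) = (1/5) / (4/5) = 1/4.

1/4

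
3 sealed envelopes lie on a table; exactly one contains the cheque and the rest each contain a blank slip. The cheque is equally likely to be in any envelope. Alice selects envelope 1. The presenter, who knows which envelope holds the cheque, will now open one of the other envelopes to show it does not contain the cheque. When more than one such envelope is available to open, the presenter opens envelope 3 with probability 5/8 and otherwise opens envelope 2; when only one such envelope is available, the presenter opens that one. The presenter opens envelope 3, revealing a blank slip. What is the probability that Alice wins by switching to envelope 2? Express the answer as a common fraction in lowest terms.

Consider each possible location of the cheque in turn.
If it is in envelope 1 (prior 1/3): envelope 3 is available, opened with probability 5/8; weight (1/3)·(5/8) = 5/24.
If it is in envelope 2 (prior 1/3): only envelope 3 is available, probability 1; weight (1/3)·1 = 1/3.
If it is in envelope 3 (prior 1/3): the presenter opened envelope 3, so this case is ruled out; weight (1/3)·0 = 0.
The weights sum to 13/24.
So P(the cheque in envelope 2 | the presenter opened envelope 3) = (1/3) / (13/24) = 8/13.

8/13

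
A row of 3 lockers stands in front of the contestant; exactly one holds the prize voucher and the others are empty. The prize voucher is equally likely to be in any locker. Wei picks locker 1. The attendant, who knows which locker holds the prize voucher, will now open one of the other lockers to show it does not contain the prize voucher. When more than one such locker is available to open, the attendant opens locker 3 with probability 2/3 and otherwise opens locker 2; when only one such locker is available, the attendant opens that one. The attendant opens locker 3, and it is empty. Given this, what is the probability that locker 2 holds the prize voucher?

Apply Bayes' rule, conditioning on where the prize voucher actually is.
If it is in locker 1 (prior 1/3): locker 3 is available, opened with probability 2/3; weight (1/3)·(2/3) = 2/9.
If it is in locker 2 (prior 1/3): only locker 3 is available, probability 1; weight (1/3)·1 = 1/3.
If it is in locker 3 (prior 1/3): the attendant opened locker 3, so this case is ruled out; weight (1/3)·0 = 0.
The weights sum to 5/9.
So P(the prize voucher in locker 2 | the attendant opened locker 3) = (1/3) / (5/9) = 3/5.

3/5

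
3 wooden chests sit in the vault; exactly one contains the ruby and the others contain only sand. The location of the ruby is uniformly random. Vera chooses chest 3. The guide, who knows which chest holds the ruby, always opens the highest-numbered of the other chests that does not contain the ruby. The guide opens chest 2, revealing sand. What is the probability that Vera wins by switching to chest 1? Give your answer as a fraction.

1/2

Apply Bayes' rule, conditioning on where the ruby actually is.
If it is in either of chests 1 and 3 (prior 1/3 each): chest 2 is the highest-numbered option available, probability 1; weight (1/3)·1 = 1/3 each.
If it is in chest 2 (prior 1/3): the guide opened chest 2, so this case is ruled out; weight (1/3)·0 = 0.
The weights sum to 2/3.
So P(the ruby in chest 1 | the guide opened chest 2) = (1/3) / (2/3) = 1/2.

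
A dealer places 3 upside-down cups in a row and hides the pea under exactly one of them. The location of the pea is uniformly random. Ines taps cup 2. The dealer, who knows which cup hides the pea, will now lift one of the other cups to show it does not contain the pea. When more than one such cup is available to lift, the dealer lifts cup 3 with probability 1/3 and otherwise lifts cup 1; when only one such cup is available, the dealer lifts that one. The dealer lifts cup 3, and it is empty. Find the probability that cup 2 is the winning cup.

Apply Bayes' rule, conditioning on where the pea actually is.
If it is under cup 1 (prior 1/3): only cup 3 is available, probability 1; weight (1/3)·1 = 1/3.
If it is under cup 2 (prior 1/3): cup 3 is available, opened with probability 1/3; weight (1/3)·(1/3) = 1/9.
If it is under cup 3 (prior 1/3): the dealer opened cup 3, so this case is ruled out; weight (1/3)·0 = 0.
The weights sum to 4/9.
So P(the pea under cup 2 | the dealer opened cup 3) = (1/9) / (4/9) = 1/4.

1/4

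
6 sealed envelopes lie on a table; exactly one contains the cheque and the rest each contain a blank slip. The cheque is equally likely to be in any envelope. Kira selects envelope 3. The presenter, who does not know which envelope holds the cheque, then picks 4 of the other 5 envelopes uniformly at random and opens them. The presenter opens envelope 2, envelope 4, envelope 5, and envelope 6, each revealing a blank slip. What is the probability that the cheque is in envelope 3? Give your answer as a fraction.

1/2

Consider each possible location of the cheque in turn.
If it is in either of envelopes 1 and 3 (prior 1/6 each): the presenter picks exactly this set with probability 1/5 regardless, and none is the prize; weight (1/6)·(1/5) = 1/30 each.
If it is in any of envelopes 2, 4, 5, and 6 (prior 1/6 each): that envelope was opened and seen not to hold the prize — ruled out; weight (1/6)·0 = 0 each.
The weights sum to 1/15.
So P(the cheque in envelope 3 | the presenter opened envelope 2, envelope 4, envelope 5, and envelope 6) = (1/30) / (1/15) = 1/2.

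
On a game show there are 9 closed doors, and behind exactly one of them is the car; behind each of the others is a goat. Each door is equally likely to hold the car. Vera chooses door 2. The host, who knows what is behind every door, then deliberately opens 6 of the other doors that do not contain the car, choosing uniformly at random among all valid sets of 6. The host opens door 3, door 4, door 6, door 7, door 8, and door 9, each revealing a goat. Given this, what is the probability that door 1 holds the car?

4/9

Apply Bayes' rule, conditioning on where the car actually is.
If it is behind either of doors 1 and 5 (prior 1/9 each): the host has 7 equally likely choices, so probability 1/7; weight (1/9)·(1/7) = 1/63 each.
If it is behind door 2 (prior 1/9): the host has 28 equally likely choices, so probability 1/28; weight (1/9)·(1/28) = 1/252.
If it is behind any of doors 3, 4, 6, 7, 8, and 9 (prior 1/9 each): that door was opened and seen not to hold the prize — ruled out; weight (1/9)·0 = 0 each.
The weights sum to 1/28.
So P(the car behind door 1 | the host opened door 3, door 4, door 6, door 7, door 8, and door 9) = (1/63) / (1/28) = 4/9.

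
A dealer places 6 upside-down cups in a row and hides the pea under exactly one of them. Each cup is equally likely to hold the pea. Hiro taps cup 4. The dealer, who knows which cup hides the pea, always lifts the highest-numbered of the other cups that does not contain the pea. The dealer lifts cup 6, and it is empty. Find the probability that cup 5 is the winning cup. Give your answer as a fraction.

Apply Bayes' rule, conditioning on where the pea actually is.
If it is under any of cups 1, 2, 3, 4, and 5 (prior 1/6 each): cup 6 is the highest-numbered option available, probability 1; weight (1/6)·1 = 1/6 each.
If it is under cup 6 (prior 1/6): the dealer opened cup 6, so this case is ruled out; weight (1/6)·0 = 0.
The weights sum to 5/6.
So P(the pea under cup 5 | the dealer opened cup 6) = (1/6) / (5/6) = 1/5.

1/5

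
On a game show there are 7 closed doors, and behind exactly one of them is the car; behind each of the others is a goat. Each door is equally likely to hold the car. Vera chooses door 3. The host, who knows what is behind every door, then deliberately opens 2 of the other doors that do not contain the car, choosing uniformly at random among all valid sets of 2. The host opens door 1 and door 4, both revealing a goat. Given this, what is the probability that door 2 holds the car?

3/14

Apply Bayes' rule, conditioning on where the car actually is.
If it is behind either of doors 1 and 4 (prior 1/7 each): that door was opened and seen not to hold the prize — ruled out; weight (1/7)·0 = 0 each.
If it is behind any of doors 2, 5, 6, and 7 (prior 1/7 each): the host has 10 equally likely choices, so probability 1/10; weight (1/7)·(1/10) = 1/70 each.
If it is behind door 3 (prior 1/7): the host has 15 equally likely choices, so probability 1/15; weight (1/7)·(1/15) = 1/105.
The weights sum to 1/15.
So P(the car behind door 2 | the host opened door 1 and door 4) = (1/70) / (1/15) = 3/14.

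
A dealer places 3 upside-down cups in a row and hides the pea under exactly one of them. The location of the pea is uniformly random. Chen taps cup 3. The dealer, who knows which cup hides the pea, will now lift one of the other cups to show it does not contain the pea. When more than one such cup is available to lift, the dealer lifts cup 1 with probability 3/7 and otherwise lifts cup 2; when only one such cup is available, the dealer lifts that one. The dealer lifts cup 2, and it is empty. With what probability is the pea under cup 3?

Consider each possible location of the pea in turn.
If it is under cup 1 (prior 1/3): only cup 2 is available, probability 1; weight (1/3)·1 = 1/3.
If it is under cup 2 (prior 1/3): the dealer opened cup 2, so this case is ruled out; weight (1/3)·0 = 0.
If it is under cup 3 (prior 1/3): cup 1 is available but not opened, probability 4/7; weight (1/3)·(4/7) = 4/21.
The weights sum to 11/21.
So P(the pea under cup 3 | the dealer opened cup 2) = (4/21) / (11/21) = 4/11.

4/11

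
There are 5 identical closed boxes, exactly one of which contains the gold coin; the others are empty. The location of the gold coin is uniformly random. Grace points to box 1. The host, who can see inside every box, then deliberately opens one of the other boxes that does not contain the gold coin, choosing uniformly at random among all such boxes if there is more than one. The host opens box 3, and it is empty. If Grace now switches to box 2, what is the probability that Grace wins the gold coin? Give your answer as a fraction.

Apply Bayes' rule, conditioning on where the gold coin actually is.
If it is in box 1 (prior 1/5): the host has 4 equally likely choices, so probability 1/4; weight (1/5)·(1/4) = 1/20.
If it is in any of boxes 2, 4, and 5 (prior 1/5 each): the host has 3 equally likely choices, so probability 1/3; weight (1/5)·(1/3) = 1/15 each.
If it is in box 3 (prior 1/5): the host opened box 3, so this case is ruled out; weight (1/5)·0 = 0.
The weights sum to 1/4.
So P(the gold coin in box 2 | the host opened box 3) = (1/15) / (1/4) = 4/15.

4/15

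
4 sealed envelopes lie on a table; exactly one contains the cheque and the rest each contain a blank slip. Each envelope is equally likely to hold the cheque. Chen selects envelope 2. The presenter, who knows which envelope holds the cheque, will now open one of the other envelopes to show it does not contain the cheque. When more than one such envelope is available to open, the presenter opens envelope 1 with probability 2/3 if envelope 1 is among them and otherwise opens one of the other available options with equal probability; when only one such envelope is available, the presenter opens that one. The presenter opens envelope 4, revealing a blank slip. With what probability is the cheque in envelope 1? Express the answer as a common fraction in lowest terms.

1/2

Apply Bayes' rule, conditioning on where the cheque actually is.
If it is in envelope 1 (prior 1/4): envelope 1 holds the prize so is unavailable; the presenter chooses uniformly among the 2 others, probability 1/2; weight (1/4)·(1/2) = 1/8.
If it is in envelope 2 (prior 1/4): envelope 1 is available but not opened; envelope 4 gets probability (1 − 2/3)/2 = 1/6; weight (1/4)·(1/6) = 1/24.
If it is in envelope 3 (prior 1/4): envelope 1 is available but not opened, probability 1/3; weight (1/4)·(1/3) = 1/12.
If it is in envelope 4 (prior 1/4): the presenter opened envelope 4, so this case is ruled out; weight (1/4)·0 = 0.
The weights sum to 1/4.
So P(the cheque in envelope 1 | the presenter opened envelope 4) = (1/8) / (1/4) = 1/2.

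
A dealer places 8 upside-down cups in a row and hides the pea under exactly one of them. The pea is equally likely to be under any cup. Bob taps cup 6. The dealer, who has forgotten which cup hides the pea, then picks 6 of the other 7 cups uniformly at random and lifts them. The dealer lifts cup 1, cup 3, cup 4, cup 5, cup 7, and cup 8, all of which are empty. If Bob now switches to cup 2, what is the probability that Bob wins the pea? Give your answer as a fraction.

1/2

Condition on the true location of the pea.
If it is under any of cups 1, 3, 4, 5, 7, and 8 (prior 1/8 each): that cup was opened and seen not to hold the prize — ruled out; weight (1/8)·0 = 0 each.
If it is under either of cups 2 and 6 (prior 1/8 each): the dealer picks exactly this set with probability 1/7 regardless, and none is the prize; weight (1/8)·(1/7) = 1/56 each.
The weights sum to 1/28.
So P(the pea under cup 2 | the dealer opened cup 1, cup 3, cup 4, cup 5, cup 7, and cup 8) = (1/56) / (1/28) = 1/2.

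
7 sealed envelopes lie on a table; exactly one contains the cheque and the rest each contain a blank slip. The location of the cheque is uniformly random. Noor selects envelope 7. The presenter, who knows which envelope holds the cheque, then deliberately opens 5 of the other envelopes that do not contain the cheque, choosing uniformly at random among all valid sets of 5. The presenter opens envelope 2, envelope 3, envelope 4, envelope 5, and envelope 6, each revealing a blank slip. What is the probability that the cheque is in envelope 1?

Apply Bayes' rule, conditioning on where the cheque actually is.
If it is in envelope 1 (prior 1/7): the presenter has no choice, probability 1; weight (1/7)·1 = 1/7.
If it is in any of envelopes 2, 3, 4, 5, and 6 (prior 1/7 each): that envelope was opened and seen not to hold the prize — ruled out; weight (1/7)·0 = 0 each.
If it is in envelope 7 (prior 1/7): the presenter has 6 equally likely choices, so probability 1/6; weight (1/7)·(1/6) = 1/42.
The weights sum to 1/6.
So P(the cheque in envelope 1 | the presenter opened envelope 2, envelope 3, envelope 4, envelope 5, and envelope 6) = (1/7) / (1/6) = 6/7.

6/7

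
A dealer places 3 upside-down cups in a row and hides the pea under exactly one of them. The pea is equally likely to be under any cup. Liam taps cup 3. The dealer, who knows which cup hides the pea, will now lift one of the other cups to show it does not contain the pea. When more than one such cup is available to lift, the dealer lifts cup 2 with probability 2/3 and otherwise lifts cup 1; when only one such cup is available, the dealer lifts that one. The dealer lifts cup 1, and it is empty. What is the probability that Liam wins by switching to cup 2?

Condition on the true location of the pea.
If it is under cup 1 (prior 1/3): the dealer opened cup 1, so this case is ruled out; weight (1/3)·0 = 0.
If it is under cup 2 (prior 1/3): only cup 1 is available, probability 1; weight (1/3)·1 = 1/3.
If it is under cup 3 (prior 1/3): cup 2 is available but not opened, probability 1/3; weight (1/3)·(1/3) = 1/9.
The weights sum to 4/9.
So P(the pea under cup 2 | the dealer opened cup 1) = (1/3) / (4/9) = 3/4.

3/4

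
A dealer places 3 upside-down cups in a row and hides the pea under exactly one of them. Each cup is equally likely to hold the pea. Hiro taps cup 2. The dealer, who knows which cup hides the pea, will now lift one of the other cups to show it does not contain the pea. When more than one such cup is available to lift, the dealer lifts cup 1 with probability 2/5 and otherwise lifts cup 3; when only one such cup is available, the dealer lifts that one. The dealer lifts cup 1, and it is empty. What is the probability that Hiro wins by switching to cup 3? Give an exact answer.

5/7

Consider each possible location of the pea in turn.
If it is under cup 1 (prior 1/3): the dealer opened cup 1, so this case is ruled out; weight (1/3)·0 = 0.
If it is under cup 2 (prior 1/3): cup 1 is available, opened with probability 2/5; weight (1/3)·(2/5) = 2/15.
If it is under cup 3 (prior 1/3): only cup 1 is available, probability 1; weight (1/3)·1 = 1/3.
The weights sum to 7/15.
So P(the pea under cup 3 | the dealer opened cup 1) = (1/3) / (7/15) = 5/7.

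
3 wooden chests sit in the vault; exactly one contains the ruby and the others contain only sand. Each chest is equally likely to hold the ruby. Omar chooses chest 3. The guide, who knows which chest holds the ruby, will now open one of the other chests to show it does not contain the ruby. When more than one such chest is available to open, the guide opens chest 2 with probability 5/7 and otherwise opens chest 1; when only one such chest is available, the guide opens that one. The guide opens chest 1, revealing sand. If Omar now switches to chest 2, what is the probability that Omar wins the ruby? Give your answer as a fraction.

7/9

Consider each possible location of the ruby in turn.
If it is in chest 1 (prior 1/3): the guide opened chest 1, so this case is ruled out; weight (1/3)·0 = 0.
If it is in chest 2 (prior 1/3): only chest 1 is available, probability 1; weight (1/3)·1 = 1/3.
If it is in chest 3 (prior 1/3): chest 2 is available but not opened, probability 2/7; weight (1/3)·(2/7) = 2/21.
The weights sum to 3/7.
So P(the ruby in chest 2 | the guide opened chest 1) = (1/3) / (3/7) = 7/9.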